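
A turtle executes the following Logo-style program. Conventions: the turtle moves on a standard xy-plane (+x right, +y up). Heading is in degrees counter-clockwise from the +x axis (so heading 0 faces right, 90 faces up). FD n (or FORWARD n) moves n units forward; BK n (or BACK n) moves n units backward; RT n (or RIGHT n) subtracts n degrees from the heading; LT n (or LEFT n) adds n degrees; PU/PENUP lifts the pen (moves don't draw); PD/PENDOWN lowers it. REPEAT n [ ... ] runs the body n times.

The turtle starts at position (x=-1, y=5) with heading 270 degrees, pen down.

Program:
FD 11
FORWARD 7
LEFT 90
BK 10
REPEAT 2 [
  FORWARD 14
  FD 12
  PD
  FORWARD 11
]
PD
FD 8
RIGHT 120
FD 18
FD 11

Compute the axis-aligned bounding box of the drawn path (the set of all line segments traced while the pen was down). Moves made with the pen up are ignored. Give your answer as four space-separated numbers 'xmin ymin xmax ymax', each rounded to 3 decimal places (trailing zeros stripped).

Executing turtle program step by step:
Start: pos=(-1,5), heading=270, pen down
FD 11: (-1,5) -> (-1,-6) [heading=270, draw]
FD 7: (-1,-6) -> (-1,-13) [heading=270, draw]
LT 90: heading 270 -> 0
BK 10: (-1,-13) -> (-11,-13) [heading=0, draw]
REPEAT 2 [
  -- iteration 1/2 --
  FD 14: (-11,-13) -> (3,-13) [heading=0, draw]
  FD 12: (3,-13) -> (15,-13) [heading=0, draw]
  PD: pen down
  FD 11: (15,-13) -> (26,-13) [heading=0, draw]
  -- iteration 2/2 --
  FD 14: (26,-13) -> (40,-13) [heading=0, draw]
  FD 12: (40,-13) -> (52,-13) [heading=0, draw]
  PD: pen down
  FD 11: (52,-13) -> (63,-13) [heading=0, draw]
]
PD: pen down
FD 8: (63,-13) -> (71,-13) [heading=0, draw]
RT 120: heading 0 -> 240
FD 18: (71,-13) -> (62,-28.588) [heading=240, draw]
FD 11: (62,-28.588) -> (56.5,-38.115) [heading=240, draw]
Final: pos=(56.5,-38.115), heading=240, 12 segment(s) drawn

Segment endpoints: x in {-11, -1, -1, -1, 3, 15, 26, 40, 52, 56.5, 62, 63, 71}, y in {-38.115, -28.588, -13, -13, -13, -13, -13, -13, -13, -13, -13, -6, 5}
xmin=-11, ymin=-38.115, xmax=71, ymax=5

Answer: -11 -38.115 71 5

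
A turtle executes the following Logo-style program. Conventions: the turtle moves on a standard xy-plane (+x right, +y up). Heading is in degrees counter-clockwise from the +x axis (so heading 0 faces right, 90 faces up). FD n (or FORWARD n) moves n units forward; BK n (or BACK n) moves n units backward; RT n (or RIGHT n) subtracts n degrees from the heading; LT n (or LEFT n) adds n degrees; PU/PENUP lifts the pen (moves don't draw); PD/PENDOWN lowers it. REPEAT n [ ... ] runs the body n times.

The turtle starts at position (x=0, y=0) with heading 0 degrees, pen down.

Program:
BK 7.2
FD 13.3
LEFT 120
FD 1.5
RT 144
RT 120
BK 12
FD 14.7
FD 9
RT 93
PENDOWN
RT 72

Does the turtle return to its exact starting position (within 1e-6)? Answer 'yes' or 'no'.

Answer: no

Derivation:
Executing turtle program step by step:
Start: pos=(0,0), heading=0, pen down
BK 7.2: (0,0) -> (-7.2,0) [heading=0, draw]
FD 13.3: (-7.2,0) -> (6.1,0) [heading=0, draw]
LT 120: heading 0 -> 120
FD 1.5: (6.1,0) -> (5.35,1.299) [heading=120, draw]
RT 144: heading 120 -> 336
RT 120: heading 336 -> 216
BK 12: (5.35,1.299) -> (15.058,8.352) [heading=216, draw]
FD 14.7: (15.058,8.352) -> (3.166,-0.288) [heading=216, draw]
FD 9: (3.166,-0.288) -> (-4.115,-5.578) [heading=216, draw]
RT 93: heading 216 -> 123
PD: pen down
RT 72: heading 123 -> 51
Final: pos=(-4.115,-5.578), heading=51, 6 segment(s) drawn

Start position: (0, 0)
Final position: (-4.115, -5.578)
Distance = 6.932; >= 1e-6 -> NOT closed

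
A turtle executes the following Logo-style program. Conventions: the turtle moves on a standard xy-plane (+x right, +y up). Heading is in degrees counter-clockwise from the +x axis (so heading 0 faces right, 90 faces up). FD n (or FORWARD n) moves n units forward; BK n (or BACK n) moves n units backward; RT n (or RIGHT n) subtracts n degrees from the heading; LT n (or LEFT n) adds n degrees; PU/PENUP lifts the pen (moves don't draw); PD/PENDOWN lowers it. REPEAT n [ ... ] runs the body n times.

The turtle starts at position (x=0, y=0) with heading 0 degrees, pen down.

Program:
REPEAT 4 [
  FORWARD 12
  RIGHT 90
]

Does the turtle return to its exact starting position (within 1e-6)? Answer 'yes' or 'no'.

Answer: yes

Derivation:
Executing turtle program step by step:
Start: pos=(0,0), heading=0, pen down
REPEAT 4 [
  -- iteration 1/4 --
  FD 12: (0,0) -> (12,0) [heading=0, draw]
  RT 90: heading 0 -> 270
  -- iteration 2/4 --
  FD 12: (12,0) -> (12,-12) [heading=270, draw]
  RT 90: heading 270 -> 180
  -- iteration 3/4 --
  FD 12: (12,-12) -> (0,-12) [heading=180, draw]
  RT 90: heading 180 -> 90
  -- iteration 4/4 --
  FD 12: (0,-12) -> (0,0) [heading=90, draw]
  RT 90: heading 90 -> 0
]
Final: pos=(0,0), heading=0, 4 segment(s) drawn

Start position: (0, 0)
Final position: (0, 0)
Distance = 0; < 1e-6 -> CLOSED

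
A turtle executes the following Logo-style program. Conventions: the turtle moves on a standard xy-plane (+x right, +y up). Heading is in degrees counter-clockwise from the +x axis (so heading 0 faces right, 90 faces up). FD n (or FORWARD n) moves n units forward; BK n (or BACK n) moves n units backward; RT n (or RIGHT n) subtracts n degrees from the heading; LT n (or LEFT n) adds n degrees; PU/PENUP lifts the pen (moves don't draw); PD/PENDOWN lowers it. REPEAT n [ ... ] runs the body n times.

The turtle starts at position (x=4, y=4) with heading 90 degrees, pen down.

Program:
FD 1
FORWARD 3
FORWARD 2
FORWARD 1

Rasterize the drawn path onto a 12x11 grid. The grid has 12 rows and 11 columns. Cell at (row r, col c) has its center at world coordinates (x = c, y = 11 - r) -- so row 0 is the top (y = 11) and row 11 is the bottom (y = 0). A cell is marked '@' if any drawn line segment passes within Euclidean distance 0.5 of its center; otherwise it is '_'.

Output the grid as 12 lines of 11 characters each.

Segment 0: (4,4) -> (4,5)
Segment 1: (4,5) -> (4,8)
Segment 2: (4,8) -> (4,10)
Segment 3: (4,10) -> (4,11)

Answer: ____@______
____@______
____@______
____@______
____@______
____@______
____@______
____@______
___________
___________
___________
___________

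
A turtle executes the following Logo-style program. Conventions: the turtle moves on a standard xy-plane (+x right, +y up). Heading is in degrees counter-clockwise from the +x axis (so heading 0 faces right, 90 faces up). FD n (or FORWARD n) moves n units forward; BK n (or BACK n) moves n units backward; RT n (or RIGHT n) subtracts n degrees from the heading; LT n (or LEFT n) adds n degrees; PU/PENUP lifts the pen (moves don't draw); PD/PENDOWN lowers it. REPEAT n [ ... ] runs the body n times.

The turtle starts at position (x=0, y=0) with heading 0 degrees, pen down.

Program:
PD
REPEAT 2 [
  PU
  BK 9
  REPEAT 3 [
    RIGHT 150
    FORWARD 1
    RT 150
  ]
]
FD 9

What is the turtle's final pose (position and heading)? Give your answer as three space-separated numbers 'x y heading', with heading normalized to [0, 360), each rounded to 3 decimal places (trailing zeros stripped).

Answer: 9 0 0

Derivation:
Executing turtle program step by step:
Start: pos=(0,0), heading=0, pen down
PD: pen down
REPEAT 2 [
  -- iteration 1/2 --
  PU: pen up
  BK 9: (0,0) -> (-9,0) [heading=0, move]
  REPEAT 3 [
    -- iteration 1/3 --
    RT 150: heading 0 -> 210
    FD 1: (-9,0) -> (-9.866,-0.5) [heading=210, move]
    RT 150: heading 210 -> 60
    -- iteration 2/3 --
    RT 150: heading 60 -> 270
    FD 1: (-9.866,-0.5) -> (-9.866,-1.5) [heading=270, move]
    RT 150: heading 270 -> 120
    -- iteration 3/3 --
    RT 150: heading 120 -> 330
    FD 1: (-9.866,-1.5) -> (-9,-2) [heading=330, move]
    RT 150: heading 330 -> 180
  ]
  -- iteration 2/2 --
  PU: pen up
  BK 9: (-9,-2) -> (0,-2) [heading=180, move]
  REPEAT 3 [
    -- iteration 1/3 --
    RT 150: heading 180 -> 30
    FD 1: (0,-2) -> (0.866,-1.5) [heading=30, move]
    RT 150: heading 30 -> 240
    -- iteration 2/3 --
    RT 150: heading 240 -> 90
    FD 1: (0.866,-1.5) -> (0.866,-0.5) [heading=90, move]
    RT 150: heading 90 -> 300
    -- iteration 3/3 --
    RT 150: heading 300 -> 150
    FD 1: (0.866,-0.5) -> (0,0) [heading=150, move]
    RT 150: heading 150 -> 0
  ]
]
FD 9: (0,0) -> (9,0) [heading=0, move]
Final: pos=(9,0), heading=0, 0 segment(s) drawn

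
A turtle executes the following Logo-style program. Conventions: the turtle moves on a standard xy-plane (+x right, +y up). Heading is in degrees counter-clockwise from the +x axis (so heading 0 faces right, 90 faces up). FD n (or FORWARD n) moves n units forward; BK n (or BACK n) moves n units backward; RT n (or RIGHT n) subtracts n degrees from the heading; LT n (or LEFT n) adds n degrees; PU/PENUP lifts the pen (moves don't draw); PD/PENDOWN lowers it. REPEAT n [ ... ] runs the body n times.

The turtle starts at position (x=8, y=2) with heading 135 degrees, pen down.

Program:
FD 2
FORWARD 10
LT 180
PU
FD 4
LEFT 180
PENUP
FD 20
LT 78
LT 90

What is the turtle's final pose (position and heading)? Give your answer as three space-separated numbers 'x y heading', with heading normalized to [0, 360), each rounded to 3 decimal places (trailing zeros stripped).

Answer: -11.799 21.799 303

Derivation:
Executing turtle program step by step:
Start: pos=(8,2), heading=135, pen down
FD 2: (8,2) -> (6.586,3.414) [heading=135, draw]
FD 10: (6.586,3.414) -> (-0.485,10.485) [heading=135, draw]
LT 180: heading 135 -> 315
PU: pen up
FD 4: (-0.485,10.485) -> (2.343,7.657) [heading=315, move]
LT 180: heading 315 -> 135
PU: pen up
FD 20: (2.343,7.657) -> (-11.799,21.799) [heading=135, move]
LT 78: heading 135 -> 213
LT 90: heading 213 -> 303
Final: pos=(-11.799,21.799), heading=303, 2 segment(s) drawn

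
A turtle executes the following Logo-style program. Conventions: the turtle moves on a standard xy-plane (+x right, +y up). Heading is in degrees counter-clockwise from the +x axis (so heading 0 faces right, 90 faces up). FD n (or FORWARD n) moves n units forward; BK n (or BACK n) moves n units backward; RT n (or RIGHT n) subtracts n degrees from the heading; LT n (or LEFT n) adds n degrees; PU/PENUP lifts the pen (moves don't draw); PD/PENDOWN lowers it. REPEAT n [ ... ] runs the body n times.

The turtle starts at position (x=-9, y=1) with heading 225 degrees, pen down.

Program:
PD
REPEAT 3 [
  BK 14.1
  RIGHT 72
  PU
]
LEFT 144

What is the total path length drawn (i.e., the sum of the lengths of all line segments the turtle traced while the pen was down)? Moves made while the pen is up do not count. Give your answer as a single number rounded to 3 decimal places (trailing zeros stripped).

Executing turtle program step by step:
Start: pos=(-9,1), heading=225, pen down
PD: pen down
REPEAT 3 [
  -- iteration 1/3 --
  BK 14.1: (-9,1) -> (0.97,10.97) [heading=225, draw]
  RT 72: heading 225 -> 153
  PU: pen up
  -- iteration 2/3 --
  BK 14.1: (0.97,10.97) -> (13.533,4.569) [heading=153, move]
  RT 72: heading 153 -> 81
  PU: pen up
  -- iteration 3/3 --
  BK 14.1: (13.533,4.569) -> (11.328,-9.357) [heading=81, move]
  RT 72: heading 81 -> 9
  PU: pen up
]
LT 144: heading 9 -> 153
Final: pos=(11.328,-9.357), heading=153, 1 segment(s) drawn

Segment lengths:
  seg 1: (-9,1) -> (0.97,10.97), length = 14.1
Total = 14.1

Answer: 14.1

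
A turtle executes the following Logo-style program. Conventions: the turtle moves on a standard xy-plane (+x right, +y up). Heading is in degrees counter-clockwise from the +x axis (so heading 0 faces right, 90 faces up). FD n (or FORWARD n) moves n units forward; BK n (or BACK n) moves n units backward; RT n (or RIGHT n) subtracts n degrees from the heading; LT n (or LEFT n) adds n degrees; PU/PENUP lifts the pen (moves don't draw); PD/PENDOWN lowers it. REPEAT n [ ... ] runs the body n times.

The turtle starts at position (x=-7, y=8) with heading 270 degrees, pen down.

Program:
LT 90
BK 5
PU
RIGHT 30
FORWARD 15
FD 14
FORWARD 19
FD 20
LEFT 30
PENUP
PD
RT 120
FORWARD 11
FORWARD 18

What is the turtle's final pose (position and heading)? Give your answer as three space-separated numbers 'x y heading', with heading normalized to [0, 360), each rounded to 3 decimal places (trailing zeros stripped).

Executing turtle program step by step:
Start: pos=(-7,8), heading=270, pen down
LT 90: heading 270 -> 0
BK 5: (-7,8) -> (-12,8) [heading=0, draw]
PU: pen up
RT 30: heading 0 -> 330
FD 15: (-12,8) -> (0.99,0.5) [heading=330, move]
FD 14: (0.99,0.5) -> (13.115,-6.5) [heading=330, move]
FD 19: (13.115,-6.5) -> (29.569,-16) [heading=330, move]
FD 20: (29.569,-16) -> (46.89,-26) [heading=330, move]
LT 30: heading 330 -> 0
PU: pen up
PD: pen down
RT 120: heading 0 -> 240
FD 11: (46.89,-26) -> (41.39,-35.526) [heading=240, draw]
FD 18: (41.39,-35.526) -> (32.39,-51.115) [heading=240, draw]
Final: pos=(32.39,-51.115), heading=240, 3 segment(s) drawn

Answer: 32.39 -51.115 240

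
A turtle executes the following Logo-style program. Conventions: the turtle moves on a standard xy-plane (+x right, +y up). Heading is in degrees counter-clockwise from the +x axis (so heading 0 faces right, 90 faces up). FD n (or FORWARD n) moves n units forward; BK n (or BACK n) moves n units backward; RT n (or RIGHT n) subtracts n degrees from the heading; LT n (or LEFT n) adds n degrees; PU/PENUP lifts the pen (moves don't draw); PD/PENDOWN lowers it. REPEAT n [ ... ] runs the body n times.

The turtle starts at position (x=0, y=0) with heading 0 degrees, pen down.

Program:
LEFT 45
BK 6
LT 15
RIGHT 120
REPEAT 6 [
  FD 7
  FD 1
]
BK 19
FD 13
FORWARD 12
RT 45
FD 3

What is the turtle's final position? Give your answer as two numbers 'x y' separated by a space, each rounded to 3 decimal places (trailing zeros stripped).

Executing turtle program step by step:
Start: pos=(0,0), heading=0, pen down
LT 45: heading 0 -> 45
BK 6: (0,0) -> (-4.243,-4.243) [heading=45, draw]
LT 15: heading 45 -> 60
RT 120: heading 60 -> 300
REPEAT 6 [
  -- iteration 1/6 --
  FD 7: (-4.243,-4.243) -> (-0.743,-10.305) [heading=300, draw]
  FD 1: (-0.743,-10.305) -> (-0.243,-11.171) [heading=300, draw]
  -- iteration 2/6 --
  FD 7: (-0.243,-11.171) -> (3.257,-17.233) [heading=300, draw]
  FD 1: (3.257,-17.233) -> (3.757,-18.099) [heading=300, draw]
  -- iteration 3/6 --
  FD 7: (3.757,-18.099) -> (7.257,-24.161) [heading=300, draw]
  FD 1: (7.257,-24.161) -> (7.757,-25.027) [heading=300, draw]
  -- iteration 4/6 --
  FD 7: (7.757,-25.027) -> (11.257,-31.089) [heading=300, draw]
  FD 1: (11.257,-31.089) -> (11.757,-31.955) [heading=300, draw]
  -- iteration 5/6 --
  FD 7: (11.757,-31.955) -> (15.257,-38.018) [heading=300, draw]
  FD 1: (15.257,-38.018) -> (15.757,-38.884) [heading=300, draw]
  -- iteration 6/6 --
  FD 7: (15.757,-38.884) -> (19.257,-44.946) [heading=300, draw]
  FD 1: (19.257,-44.946) -> (19.757,-45.812) [heading=300, draw]
]
BK 19: (19.757,-45.812) -> (10.257,-29.357) [heading=300, draw]
FD 13: (10.257,-29.357) -> (16.757,-40.616) [heading=300, draw]
FD 12: (16.757,-40.616) -> (22.757,-51.008) [heading=300, draw]
RT 45: heading 300 -> 255
FD 3: (22.757,-51.008) -> (21.981,-53.906) [heading=255, draw]
Final: pos=(21.981,-53.906), heading=255, 17 segment(s) drawn

Answer: 21.981 -53.906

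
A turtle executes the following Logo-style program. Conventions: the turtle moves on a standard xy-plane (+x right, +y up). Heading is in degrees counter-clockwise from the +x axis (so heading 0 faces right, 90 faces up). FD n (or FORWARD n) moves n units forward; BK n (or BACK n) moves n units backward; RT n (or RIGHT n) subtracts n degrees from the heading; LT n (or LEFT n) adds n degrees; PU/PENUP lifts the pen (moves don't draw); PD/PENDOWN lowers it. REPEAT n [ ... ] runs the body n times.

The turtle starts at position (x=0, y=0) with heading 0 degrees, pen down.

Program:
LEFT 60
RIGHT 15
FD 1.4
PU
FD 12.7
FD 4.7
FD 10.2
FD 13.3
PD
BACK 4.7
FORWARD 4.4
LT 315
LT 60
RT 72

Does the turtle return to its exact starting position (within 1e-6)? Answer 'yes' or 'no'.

Answer: no

Derivation:
Executing turtle program step by step:
Start: pos=(0,0), heading=0, pen down
LT 60: heading 0 -> 60
RT 15: heading 60 -> 45
FD 1.4: (0,0) -> (0.99,0.99) [heading=45, draw]
PU: pen up
FD 12.7: (0.99,0.99) -> (9.97,9.97) [heading=45, move]
FD 4.7: (9.97,9.97) -> (13.294,13.294) [heading=45, move]
FD 10.2: (13.294,13.294) -> (20.506,20.506) [heading=45, move]
FD 13.3: (20.506,20.506) -> (29.911,29.911) [heading=45, move]
PD: pen down
BK 4.7: (29.911,29.911) -> (26.587,26.587) [heading=45, draw]
FD 4.4: (26.587,26.587) -> (29.698,29.698) [heading=45, draw]
LT 315: heading 45 -> 0
LT 60: heading 0 -> 60
RT 72: heading 60 -> 348
Final: pos=(29.698,29.698), heading=348, 3 segment(s) drawn

Start position: (0, 0)
Final position: (29.698, 29.698)
Distance = 42; >= 1e-6 -> NOT closed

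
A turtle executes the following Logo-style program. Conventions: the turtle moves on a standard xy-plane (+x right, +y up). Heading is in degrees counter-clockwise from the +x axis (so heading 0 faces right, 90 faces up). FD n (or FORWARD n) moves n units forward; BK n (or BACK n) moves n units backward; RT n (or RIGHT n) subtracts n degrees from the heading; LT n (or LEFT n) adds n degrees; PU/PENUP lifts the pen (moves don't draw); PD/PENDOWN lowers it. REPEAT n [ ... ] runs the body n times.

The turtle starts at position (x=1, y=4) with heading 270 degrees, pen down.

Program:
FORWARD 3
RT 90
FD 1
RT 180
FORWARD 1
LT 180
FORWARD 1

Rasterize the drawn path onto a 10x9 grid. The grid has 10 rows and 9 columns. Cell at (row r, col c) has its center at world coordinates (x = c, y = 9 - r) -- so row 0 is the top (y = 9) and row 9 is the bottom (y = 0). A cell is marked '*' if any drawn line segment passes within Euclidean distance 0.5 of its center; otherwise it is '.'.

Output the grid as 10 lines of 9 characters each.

Segment 0: (1,4) -> (1,1)
Segment 1: (1,1) -> (-0,1)
Segment 2: (-0,1) -> (1,1)
Segment 3: (1,1) -> (-0,1)

Answer: .........
.........
.........
.........
.........
.*.......
.*.......
.*.......
**.......
.........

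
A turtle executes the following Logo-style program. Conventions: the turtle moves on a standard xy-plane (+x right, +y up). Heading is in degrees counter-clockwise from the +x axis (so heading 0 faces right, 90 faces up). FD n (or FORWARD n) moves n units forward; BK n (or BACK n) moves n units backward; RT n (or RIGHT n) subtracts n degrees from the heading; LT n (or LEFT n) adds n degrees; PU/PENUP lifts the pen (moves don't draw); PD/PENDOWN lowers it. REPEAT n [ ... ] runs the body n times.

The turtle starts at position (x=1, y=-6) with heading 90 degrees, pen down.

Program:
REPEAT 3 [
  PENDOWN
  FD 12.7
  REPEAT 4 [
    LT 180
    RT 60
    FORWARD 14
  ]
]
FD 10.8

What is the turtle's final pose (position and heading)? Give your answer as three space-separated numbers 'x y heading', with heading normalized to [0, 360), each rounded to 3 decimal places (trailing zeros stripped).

Answer: 1 4.8 90

Derivation:
Executing turtle program step by step:
Start: pos=(1,-6), heading=90, pen down
REPEAT 3 [
  -- iteration 1/3 --
  PD: pen down
  FD 12.7: (1,-6) -> (1,6.7) [heading=90, draw]
  REPEAT 4 [
    -- iteration 1/4 --
    LT 180: heading 90 -> 270
    RT 60: heading 270 -> 210
    FD 14: (1,6.7) -> (-11.124,-0.3) [heading=210, draw]
    -- iteration 2/4 --
    LT 180: heading 210 -> 30
    RT 60: heading 30 -> 330
    FD 14: (-11.124,-0.3) -> (1,-7.3) [heading=330, draw]
    -- iteration 3/4 --
    LT 180: heading 330 -> 150
    RT 60: heading 150 -> 90
    FD 14: (1,-7.3) -> (1,6.7) [heading=90, draw]
    -- iteration 4/4 --
    LT 180: heading 90 -> 270
    RT 60: heading 270 -> 210
    FD 14: (1,6.7) -> (-11.124,-0.3) [heading=210, draw]
  ]
  -- iteration 2/3 --
  PD: pen down
  FD 12.7: (-11.124,-0.3) -> (-22.123,-6.65) [heading=210, draw]
  REPEAT 4 [
    -- iteration 1/4 --
    LT 180: heading 210 -> 30
    RT 60: heading 30 -> 330
    FD 14: (-22.123,-6.65) -> (-9.999,-13.65) [heading=330, draw]
    -- iteration 2/4 --
    LT 180: heading 330 -> 150
    RT 60: heading 150 -> 90
    FD 14: (-9.999,-13.65) -> (-9.999,0.35) [heading=90, draw]
    -- iteration 3/4 --
    LT 180: heading 90 -> 270
    RT 60: heading 270 -> 210
    FD 14: (-9.999,0.35) -> (-22.123,-6.65) [heading=210, draw]
    -- iteration 4/4 --
    LT 180: heading 210 -> 30
    RT 60: heading 30 -> 330
    FD 14: (-22.123,-6.65) -> (-9.999,-13.65) [heading=330, draw]
  ]
  -- iteration 3/3 --
  PD: pen down
  FD 12.7: (-9.999,-13.65) -> (1,-20) [heading=330, draw]
  REPEAT 4 [
    -- iteration 1/4 --
    LT 180: heading 330 -> 150
    RT 60: heading 150 -> 90
    FD 14: (1,-20) -> (1,-6) [heading=90, draw]
    -- iteration 2/4 --
    LT 180: heading 90 -> 270
    RT 60: heading 270 -> 210
    FD 14: (1,-6) -> (-11.124,-13) [heading=210, draw]
    -- iteration 3/4 --
    LT 180: heading 210 -> 30
    RT 60: heading 30 -> 330
    FD 14: (-11.124,-13) -> (1,-20) [heading=330, draw]
    -- iteration 4/4 --
    LT 180: heading 330 -> 150
    RT 60: heading 150 -> 90
    FD 14: (1,-20) -> (1,-6) [heading=90, draw]
  ]
]
FD 10.8: (1,-6) -> (1,4.8) [heading=90, draw]
Final: pos=(1,4.8), heading=90, 16 segment(s) drawn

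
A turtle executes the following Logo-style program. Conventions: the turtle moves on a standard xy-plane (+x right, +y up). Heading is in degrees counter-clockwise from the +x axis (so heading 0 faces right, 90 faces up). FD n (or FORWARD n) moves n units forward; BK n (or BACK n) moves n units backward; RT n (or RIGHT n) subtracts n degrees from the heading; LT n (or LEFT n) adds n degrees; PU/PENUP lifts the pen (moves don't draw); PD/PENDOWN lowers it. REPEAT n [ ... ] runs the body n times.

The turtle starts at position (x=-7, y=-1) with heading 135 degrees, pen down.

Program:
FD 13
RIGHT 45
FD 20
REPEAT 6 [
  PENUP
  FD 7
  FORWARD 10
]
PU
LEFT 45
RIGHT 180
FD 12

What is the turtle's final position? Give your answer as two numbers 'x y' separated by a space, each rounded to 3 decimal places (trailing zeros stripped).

Answer: -7.707 121.707

Derivation:
Executing turtle program step by step:
Start: pos=(-7,-1), heading=135, pen down
FD 13: (-7,-1) -> (-16.192,8.192) [heading=135, draw]
RT 45: heading 135 -> 90
FD 20: (-16.192,8.192) -> (-16.192,28.192) [heading=90, draw]
REPEAT 6 [
  -- iteration 1/6 --
  PU: pen up
  FD 7: (-16.192,28.192) -> (-16.192,35.192) [heading=90, move]
  FD 10: (-16.192,35.192) -> (-16.192,45.192) [heading=90, move]
  -- iteration 2/6 --
  PU: pen up
  FD 7: (-16.192,45.192) -> (-16.192,52.192) [heading=90, move]
  FD 10: (-16.192,52.192) -> (-16.192,62.192) [heading=90, move]
  -- iteration 3/6 --
  PU: pen up
  FD 7: (-16.192,62.192) -> (-16.192,69.192) [heading=90, move]
  FD 10: (-16.192,69.192) -> (-16.192,79.192) [heading=90, move]
  -- iteration 4/6 --
  PU: pen up
  FD 7: (-16.192,79.192) -> (-16.192,86.192) [heading=90, move]
  FD 10: (-16.192,86.192) -> (-16.192,96.192) [heading=90, move]
  -- iteration 5/6 --
  PU: pen up
  FD 7: (-16.192,96.192) -> (-16.192,103.192) [heading=90, move]
  FD 10: (-16.192,103.192) -> (-16.192,113.192) [heading=90, move]
  -- iteration 6/6 --
  PU: pen up
  FD 7: (-16.192,113.192) -> (-16.192,120.192) [heading=90, move]
  FD 10: (-16.192,120.192) -> (-16.192,130.192) [heading=90, move]
]
PU: pen up
LT 45: heading 90 -> 135
RT 180: heading 135 -> 315
FD 12: (-16.192,130.192) -> (-7.707,121.707) [heading=315, move]
Final: pos=(-7.707,121.707), heading=315, 2 segment(s) drawn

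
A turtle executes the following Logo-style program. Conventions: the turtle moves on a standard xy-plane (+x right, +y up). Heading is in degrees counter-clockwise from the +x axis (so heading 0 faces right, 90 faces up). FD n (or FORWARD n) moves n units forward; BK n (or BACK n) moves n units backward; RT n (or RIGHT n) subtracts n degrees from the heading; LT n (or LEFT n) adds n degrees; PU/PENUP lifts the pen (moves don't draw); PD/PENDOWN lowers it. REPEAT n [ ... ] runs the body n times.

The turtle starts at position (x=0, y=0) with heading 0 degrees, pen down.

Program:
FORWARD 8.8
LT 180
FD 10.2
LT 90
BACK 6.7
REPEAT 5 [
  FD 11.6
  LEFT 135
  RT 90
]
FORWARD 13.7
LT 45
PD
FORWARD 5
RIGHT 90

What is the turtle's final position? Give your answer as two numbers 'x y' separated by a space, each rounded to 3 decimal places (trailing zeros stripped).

Answer: 11.918 16.387

Derivation:
Executing turtle program step by step:
Start: pos=(0,0), heading=0, pen down
FD 8.8: (0,0) -> (8.8,0) [heading=0, draw]
LT 180: heading 0 -> 180
FD 10.2: (8.8,0) -> (-1.4,0) [heading=180, draw]
LT 90: heading 180 -> 270
BK 6.7: (-1.4,0) -> (-1.4,6.7) [heading=270, draw]
REPEAT 5 [
  -- iteration 1/5 --
  FD 11.6: (-1.4,6.7) -> (-1.4,-4.9) [heading=270, draw]
  LT 135: heading 270 -> 45
  RT 90: heading 45 -> 315
  -- iteration 2/5 --
  FD 11.6: (-1.4,-4.9) -> (6.802,-13.102) [heading=315, draw]
  LT 135: heading 315 -> 90
  RT 90: heading 90 -> 0
  -- iteration 3/5 --
  FD 11.6: (6.802,-13.102) -> (18.402,-13.102) [heading=0, draw]
  LT 135: heading 0 -> 135
  RT 90: heading 135 -> 45
  -- iteration 4/5 --
  FD 11.6: (18.402,-13.102) -> (26.605,-4.9) [heading=45, draw]
  LT 135: heading 45 -> 180
  RT 90: heading 180 -> 90
  -- iteration 5/5 --
  FD 11.6: (26.605,-4.9) -> (26.605,6.7) [heading=90, draw]
  LT 135: heading 90 -> 225
  RT 90: heading 225 -> 135
]
FD 13.7: (26.605,6.7) -> (16.918,16.387) [heading=135, draw]
LT 45: heading 135 -> 180
PD: pen down
FD 5: (16.918,16.387) -> (11.918,16.387) [heading=180, draw]
RT 90: heading 180 -> 90
Final: pos=(11.918,16.387), heading=90, 10 segment(s) drawn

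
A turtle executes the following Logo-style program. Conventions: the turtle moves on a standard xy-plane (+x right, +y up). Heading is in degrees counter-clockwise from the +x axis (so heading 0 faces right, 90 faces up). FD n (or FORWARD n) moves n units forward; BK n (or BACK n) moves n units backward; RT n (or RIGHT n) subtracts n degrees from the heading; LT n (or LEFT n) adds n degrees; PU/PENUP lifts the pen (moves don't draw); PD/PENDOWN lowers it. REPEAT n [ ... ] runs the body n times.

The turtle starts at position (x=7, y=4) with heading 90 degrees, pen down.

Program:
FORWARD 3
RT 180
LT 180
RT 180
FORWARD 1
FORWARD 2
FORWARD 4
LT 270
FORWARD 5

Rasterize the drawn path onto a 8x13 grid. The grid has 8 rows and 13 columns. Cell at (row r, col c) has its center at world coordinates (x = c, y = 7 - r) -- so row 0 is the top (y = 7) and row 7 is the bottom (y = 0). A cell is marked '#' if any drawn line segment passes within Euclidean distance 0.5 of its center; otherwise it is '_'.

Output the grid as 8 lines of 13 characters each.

Answer: _______#_____
_______#_____
_______#_____
_______#_____
_______#_____
_______#_____
_______#_____
__######_____

Derivation:
Segment 0: (7,4) -> (7,7)
Segment 1: (7,7) -> (7,6)
Segment 2: (7,6) -> (7,4)
Segment 3: (7,4) -> (7,0)
Segment 4: (7,0) -> (2,0)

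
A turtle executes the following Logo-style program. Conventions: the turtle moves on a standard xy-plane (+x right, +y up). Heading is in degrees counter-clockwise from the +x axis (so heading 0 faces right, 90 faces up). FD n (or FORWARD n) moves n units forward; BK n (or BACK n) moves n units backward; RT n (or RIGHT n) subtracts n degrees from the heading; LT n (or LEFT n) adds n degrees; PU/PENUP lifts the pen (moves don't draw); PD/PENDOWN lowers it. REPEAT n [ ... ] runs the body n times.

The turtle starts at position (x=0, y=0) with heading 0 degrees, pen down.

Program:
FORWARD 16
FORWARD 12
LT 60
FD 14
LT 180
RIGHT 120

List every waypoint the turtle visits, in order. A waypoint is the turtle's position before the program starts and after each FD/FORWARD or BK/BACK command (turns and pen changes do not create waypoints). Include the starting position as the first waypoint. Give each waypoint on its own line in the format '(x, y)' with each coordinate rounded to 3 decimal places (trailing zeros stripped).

Answer: (0, 0)
(16, 0)
(28, 0)
(35, 12.124)

Derivation:
Executing turtle program step by step:
Start: pos=(0,0), heading=0, pen down
FD 16: (0,0) -> (16,0) [heading=0, draw]
FD 12: (16,0) -> (28,0) [heading=0, draw]
LT 60: heading 0 -> 60
FD 14: (28,0) -> (35,12.124) [heading=60, draw]
LT 180: heading 60 -> 240
RT 120: heading 240 -> 120
Final: pos=(35,12.124), heading=120, 3 segment(s) drawn
Waypoints (4 total):
(0, 0)
(16, 0)
(28, 0)
(35, 12.124)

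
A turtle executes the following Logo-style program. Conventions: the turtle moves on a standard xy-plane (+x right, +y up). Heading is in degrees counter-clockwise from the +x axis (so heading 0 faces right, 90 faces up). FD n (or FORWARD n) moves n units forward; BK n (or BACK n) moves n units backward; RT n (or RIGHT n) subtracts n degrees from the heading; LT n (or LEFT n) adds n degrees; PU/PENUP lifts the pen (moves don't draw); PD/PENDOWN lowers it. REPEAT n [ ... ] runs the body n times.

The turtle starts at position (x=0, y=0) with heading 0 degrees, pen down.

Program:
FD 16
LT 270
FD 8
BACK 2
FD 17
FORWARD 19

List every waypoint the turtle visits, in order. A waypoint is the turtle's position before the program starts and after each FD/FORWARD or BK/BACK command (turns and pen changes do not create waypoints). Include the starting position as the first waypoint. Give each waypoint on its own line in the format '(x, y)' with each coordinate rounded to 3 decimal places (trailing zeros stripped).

Answer: (0, 0)
(16, 0)
(16, -8)
(16, -6)
(16, -23)
(16, -42)

Derivation:
Executing turtle program step by step:
Start: pos=(0,0), heading=0, pen down
FD 16: (0,0) -> (16,0) [heading=0, draw]
LT 270: heading 0 -> 270
FD 8: (16,0) -> (16,-8) [heading=270, draw]
BK 2: (16,-8) -> (16,-6) [heading=270, draw]
FD 17: (16,-6) -> (16,-23) [heading=270, draw]
FD 19: (16,-23) -> (16,-42) [heading=270, draw]
Final: pos=(16,-42), heading=270, 5 segment(s) drawn
Waypoints (6 total):
(0, 0)
(16, 0)
(16, -8)
(16, -6)
(16, -23)
(16, -42)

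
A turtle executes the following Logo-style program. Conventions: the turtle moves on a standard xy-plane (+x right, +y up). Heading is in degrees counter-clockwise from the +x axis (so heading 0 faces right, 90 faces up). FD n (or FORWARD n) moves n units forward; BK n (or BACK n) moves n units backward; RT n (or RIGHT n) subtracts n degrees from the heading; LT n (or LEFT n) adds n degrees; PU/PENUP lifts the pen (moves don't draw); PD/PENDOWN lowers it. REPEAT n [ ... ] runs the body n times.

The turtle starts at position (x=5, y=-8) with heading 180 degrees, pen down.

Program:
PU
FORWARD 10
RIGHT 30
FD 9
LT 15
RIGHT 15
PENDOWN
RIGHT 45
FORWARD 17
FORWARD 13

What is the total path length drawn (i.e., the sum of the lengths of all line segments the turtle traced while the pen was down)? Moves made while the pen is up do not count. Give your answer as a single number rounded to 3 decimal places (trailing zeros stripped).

Answer: 30

Derivation:
Executing turtle program step by step:
Start: pos=(5,-8), heading=180, pen down
PU: pen up
FD 10: (5,-8) -> (-5,-8) [heading=180, move]
RT 30: heading 180 -> 150
FD 9: (-5,-8) -> (-12.794,-3.5) [heading=150, move]
LT 15: heading 150 -> 165
RT 15: heading 165 -> 150
PD: pen down
RT 45: heading 150 -> 105
FD 17: (-12.794,-3.5) -> (-17.194,12.921) [heading=105, draw]
FD 13: (-17.194,12.921) -> (-20.559,25.478) [heading=105, draw]
Final: pos=(-20.559,25.478), heading=105, 2 segment(s) drawn

Segment lengths:
  seg 1: (-12.794,-3.5) -> (-17.194,12.921), length = 17
  seg 2: (-17.194,12.921) -> (-20.559,25.478), length = 13
Total = 30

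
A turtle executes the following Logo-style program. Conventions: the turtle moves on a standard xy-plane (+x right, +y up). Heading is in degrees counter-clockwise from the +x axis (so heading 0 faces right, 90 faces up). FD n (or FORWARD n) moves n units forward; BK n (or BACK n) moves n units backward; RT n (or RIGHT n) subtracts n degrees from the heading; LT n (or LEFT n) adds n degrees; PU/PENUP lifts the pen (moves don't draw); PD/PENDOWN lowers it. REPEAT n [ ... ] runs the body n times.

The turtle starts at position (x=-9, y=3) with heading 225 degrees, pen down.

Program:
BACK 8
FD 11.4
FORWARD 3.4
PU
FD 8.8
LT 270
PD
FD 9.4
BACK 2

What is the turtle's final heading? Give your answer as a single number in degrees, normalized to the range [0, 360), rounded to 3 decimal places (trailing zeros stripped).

Executing turtle program step by step:
Start: pos=(-9,3), heading=225, pen down
BK 8: (-9,3) -> (-3.343,8.657) [heading=225, draw]
FD 11.4: (-3.343,8.657) -> (-11.404,0.596) [heading=225, draw]
FD 3.4: (-11.404,0.596) -> (-13.808,-1.808) [heading=225, draw]
PU: pen up
FD 8.8: (-13.808,-1.808) -> (-20.031,-8.031) [heading=225, move]
LT 270: heading 225 -> 135
PD: pen down
FD 9.4: (-20.031,-8.031) -> (-26.678,-1.384) [heading=135, draw]
BK 2: (-26.678,-1.384) -> (-25.263,-2.798) [heading=135, draw]
Final: pos=(-25.263,-2.798), heading=135, 5 segment(s) drawn

Answer: 135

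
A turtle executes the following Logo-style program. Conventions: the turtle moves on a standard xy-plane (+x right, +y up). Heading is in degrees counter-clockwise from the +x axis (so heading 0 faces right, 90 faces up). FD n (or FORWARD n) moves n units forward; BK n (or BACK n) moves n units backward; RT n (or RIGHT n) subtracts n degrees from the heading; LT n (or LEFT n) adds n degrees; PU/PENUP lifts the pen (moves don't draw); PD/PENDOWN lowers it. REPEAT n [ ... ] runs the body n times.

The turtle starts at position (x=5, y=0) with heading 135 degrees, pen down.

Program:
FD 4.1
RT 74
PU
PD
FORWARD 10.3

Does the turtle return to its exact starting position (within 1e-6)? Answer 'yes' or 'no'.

Answer: no

Derivation:
Executing turtle program step by step:
Start: pos=(5,0), heading=135, pen down
FD 4.1: (5,0) -> (2.101,2.899) [heading=135, draw]
RT 74: heading 135 -> 61
PU: pen up
PD: pen down
FD 10.3: (2.101,2.899) -> (7.094,11.908) [heading=61, draw]
Final: pos=(7.094,11.908), heading=61, 2 segment(s) drawn

Start position: (5, 0)
Final position: (7.094, 11.908)
Distance = 12.091; >= 1e-6 -> NOT closed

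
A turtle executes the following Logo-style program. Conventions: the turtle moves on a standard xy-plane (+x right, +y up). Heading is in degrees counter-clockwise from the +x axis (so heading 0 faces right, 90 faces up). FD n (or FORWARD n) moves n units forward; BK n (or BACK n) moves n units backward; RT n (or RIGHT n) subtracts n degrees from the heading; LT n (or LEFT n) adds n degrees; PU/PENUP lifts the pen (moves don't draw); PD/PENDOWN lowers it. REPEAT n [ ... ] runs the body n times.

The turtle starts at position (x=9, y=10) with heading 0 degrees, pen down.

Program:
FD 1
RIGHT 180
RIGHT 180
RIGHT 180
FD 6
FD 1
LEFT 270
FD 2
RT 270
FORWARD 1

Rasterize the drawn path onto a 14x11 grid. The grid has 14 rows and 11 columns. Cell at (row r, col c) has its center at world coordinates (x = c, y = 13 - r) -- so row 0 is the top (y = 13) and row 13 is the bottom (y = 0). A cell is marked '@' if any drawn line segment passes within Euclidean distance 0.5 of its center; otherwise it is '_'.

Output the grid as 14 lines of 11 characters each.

Segment 0: (9,10) -> (10,10)
Segment 1: (10,10) -> (4,10)
Segment 2: (4,10) -> (3,10)
Segment 3: (3,10) -> (3,12)
Segment 4: (3,12) -> (2,12)

Answer: ___________
__@@_______
___@_______
___@@@@@@@@
___________
___________
___________
___________
___________
___________
___________
___________
___________
___________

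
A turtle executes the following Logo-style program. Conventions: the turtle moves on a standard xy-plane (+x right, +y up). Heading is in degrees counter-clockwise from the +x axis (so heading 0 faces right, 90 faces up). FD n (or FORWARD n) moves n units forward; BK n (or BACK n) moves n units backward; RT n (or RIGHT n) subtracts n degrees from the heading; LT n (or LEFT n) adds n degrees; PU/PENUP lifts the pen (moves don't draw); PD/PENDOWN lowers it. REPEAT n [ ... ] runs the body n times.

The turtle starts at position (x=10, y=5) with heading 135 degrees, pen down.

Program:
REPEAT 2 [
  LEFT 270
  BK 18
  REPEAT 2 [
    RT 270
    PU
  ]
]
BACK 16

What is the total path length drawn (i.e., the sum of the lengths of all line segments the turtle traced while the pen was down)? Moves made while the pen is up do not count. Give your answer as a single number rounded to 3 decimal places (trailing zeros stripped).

Executing turtle program step by step:
Start: pos=(10,5), heading=135, pen down
REPEAT 2 [
  -- iteration 1/2 --
  LT 270: heading 135 -> 45
  BK 18: (10,5) -> (-2.728,-7.728) [heading=45, draw]
  REPEAT 2 [
    -- iteration 1/2 --
    RT 270: heading 45 -> 135
    PU: pen up
    -- iteration 2/2 --
    RT 270: heading 135 -> 225
    PU: pen up
  ]
  -- iteration 2/2 --
  LT 270: heading 225 -> 135
  BK 18: (-2.728,-7.728) -> (10,-20.456) [heading=135, move]
  REPEAT 2 [
    -- iteration 1/2 --
    RT 270: heading 135 -> 225
    PU: pen up
    -- iteration 2/2 --
    RT 270: heading 225 -> 315
    PU: pen up
  ]
]
BK 16: (10,-20.456) -> (-1.314,-9.142) [heading=315, move]
Final: pos=(-1.314,-9.142), heading=315, 1 segment(s) drawn

Segment lengths:
  seg 1: (10,5) -> (-2.728,-7.728), length = 18
Total = 18

Answer: 18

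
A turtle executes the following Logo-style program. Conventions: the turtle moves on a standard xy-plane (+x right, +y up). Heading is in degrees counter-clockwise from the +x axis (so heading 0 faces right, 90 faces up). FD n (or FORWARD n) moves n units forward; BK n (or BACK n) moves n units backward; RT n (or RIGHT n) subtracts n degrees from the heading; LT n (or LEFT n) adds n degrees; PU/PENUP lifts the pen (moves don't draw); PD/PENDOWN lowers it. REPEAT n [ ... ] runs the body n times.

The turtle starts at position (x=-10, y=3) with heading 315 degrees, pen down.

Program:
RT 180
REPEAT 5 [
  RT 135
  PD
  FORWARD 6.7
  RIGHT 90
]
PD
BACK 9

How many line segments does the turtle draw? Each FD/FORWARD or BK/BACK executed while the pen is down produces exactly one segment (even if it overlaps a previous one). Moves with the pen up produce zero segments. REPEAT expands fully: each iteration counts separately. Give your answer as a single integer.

Answer: 6

Derivation:
Executing turtle program step by step:
Start: pos=(-10,3), heading=315, pen down
RT 180: heading 315 -> 135
REPEAT 5 [
  -- iteration 1/5 --
  RT 135: heading 135 -> 0
  PD: pen down
  FD 6.7: (-10,3) -> (-3.3,3) [heading=0, draw]
  RT 90: heading 0 -> 270
  -- iteration 2/5 --
  RT 135: heading 270 -> 135
  PD: pen down
  FD 6.7: (-3.3,3) -> (-8.038,7.738) [heading=135, draw]
  RT 90: heading 135 -> 45
  -- iteration 3/5 --
  RT 135: heading 45 -> 270
  PD: pen down
  FD 6.7: (-8.038,7.738) -> (-8.038,1.038) [heading=270, draw]
  RT 90: heading 270 -> 180
  -- iteration 4/5 --
  RT 135: heading 180 -> 45
  PD: pen down
  FD 6.7: (-8.038,1.038) -> (-3.3,5.775) [heading=45, draw]
  RT 90: heading 45 -> 315
  -- iteration 5/5 --
  RT 135: heading 315 -> 180
  PD: pen down
  FD 6.7: (-3.3,5.775) -> (-10,5.775) [heading=180, draw]
  RT 90: heading 180 -> 90
]
PD: pen down
BK 9: (-10,5.775) -> (-10,-3.225) [heading=90, draw]
Final: pos=(-10,-3.225), heading=90, 6 segment(s) drawn
Segments drawn: 6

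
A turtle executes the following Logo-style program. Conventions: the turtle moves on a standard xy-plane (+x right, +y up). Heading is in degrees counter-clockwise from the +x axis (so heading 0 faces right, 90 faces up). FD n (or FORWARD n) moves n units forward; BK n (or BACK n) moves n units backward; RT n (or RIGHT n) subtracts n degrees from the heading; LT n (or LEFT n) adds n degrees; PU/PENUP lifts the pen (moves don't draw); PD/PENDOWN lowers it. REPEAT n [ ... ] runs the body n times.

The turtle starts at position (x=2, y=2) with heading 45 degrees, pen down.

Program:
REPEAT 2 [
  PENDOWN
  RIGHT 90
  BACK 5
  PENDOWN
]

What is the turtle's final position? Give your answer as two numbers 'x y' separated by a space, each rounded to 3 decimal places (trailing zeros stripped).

Executing turtle program step by step:
Start: pos=(2,2), heading=45, pen down
REPEAT 2 [
  -- iteration 1/2 --
  PD: pen down
  RT 90: heading 45 -> 315
  BK 5: (2,2) -> (-1.536,5.536) [heading=315, draw]
  PD: pen down
  -- iteration 2/2 --
  PD: pen down
  RT 90: heading 315 -> 225
  BK 5: (-1.536,5.536) -> (2,9.071) [heading=225, draw]
  PD: pen down
]
Final: pos=(2,9.071), heading=225, 2 segment(s) drawn

Answer: 2 9.071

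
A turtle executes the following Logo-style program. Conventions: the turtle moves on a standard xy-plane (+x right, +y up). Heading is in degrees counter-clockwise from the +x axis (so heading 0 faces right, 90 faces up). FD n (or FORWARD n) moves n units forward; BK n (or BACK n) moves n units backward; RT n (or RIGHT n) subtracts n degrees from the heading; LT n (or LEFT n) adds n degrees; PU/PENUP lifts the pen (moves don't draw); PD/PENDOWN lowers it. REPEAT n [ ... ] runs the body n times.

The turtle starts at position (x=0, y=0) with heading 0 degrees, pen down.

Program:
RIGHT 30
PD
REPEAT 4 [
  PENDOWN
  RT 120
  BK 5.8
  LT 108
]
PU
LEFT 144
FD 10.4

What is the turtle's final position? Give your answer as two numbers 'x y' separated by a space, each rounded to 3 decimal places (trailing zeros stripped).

Executing turtle program step by step:
Start: pos=(0,0), heading=0, pen down
RT 30: heading 0 -> 330
PD: pen down
REPEAT 4 [
  -- iteration 1/4 --
  PD: pen down
  RT 120: heading 330 -> 210
  BK 5.8: (0,0) -> (5.023,2.9) [heading=210, draw]
  LT 108: heading 210 -> 318
  -- iteration 2/4 --
  PD: pen down
  RT 120: heading 318 -> 198
  BK 5.8: (5.023,2.9) -> (10.539,4.692) [heading=198, draw]
  LT 108: heading 198 -> 306
  -- iteration 3/4 --
  PD: pen down
  RT 120: heading 306 -> 186
  BK 5.8: (10.539,4.692) -> (16.307,5.299) [heading=186, draw]
  LT 108: heading 186 -> 294
  -- iteration 4/4 --
  PD: pen down
  RT 120: heading 294 -> 174
  BK 5.8: (16.307,5.299) -> (22.076,4.692) [heading=174, draw]
  LT 108: heading 174 -> 282
]
PU: pen up
LT 144: heading 282 -> 66
FD 10.4: (22.076,4.692) -> (26.306,14.193) [heading=66, move]
Final: pos=(26.306,14.193), heading=66, 4 segment(s) drawn

Answer: 26.306 14.193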